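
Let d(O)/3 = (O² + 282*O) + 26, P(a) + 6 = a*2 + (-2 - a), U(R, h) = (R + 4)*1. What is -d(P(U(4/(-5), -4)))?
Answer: 97842/25 ≈ 3913.7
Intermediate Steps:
U(R, h) = 4 + R (U(R, h) = (4 + R)*1 = 4 + R)
P(a) = -8 + a (P(a) = -6 + (a*2 + (-2 - a)) = -6 + (2*a + (-2 - a)) = -6 + (-2 + a) = -8 + a)
d(O) = 78 + 3*O² + 846*O (d(O) = 3*((O² + 282*O) + 26) = 3*(26 + O² + 282*O) = 78 + 3*O² + 846*O)
-d(P(U(4/(-5), -4))) = -(78 + 3*(-8 + (4 + 4/(-5)))² + 846*(-8 + (4 + 4/(-5)))) = -(78 + 3*(-8 + (4 + 4*(-⅕)))² + 846*(-8 + (4 + 4*(-⅕)))) = -(78 + 3*(-8 + (4 - ⅘))² + 846*(-8 + (4 - ⅘))) = -(78 + 3*(-8 + 16/5)² + 846*(-8 + 16/5)) = -(78 + 3*(-24/5)² + 846*(-24/5)) = -(78 + 3*(576/25) - 20304/5) = -(78 + 1728/25 - 20304/5) = -1*(-97842/25) = 97842/25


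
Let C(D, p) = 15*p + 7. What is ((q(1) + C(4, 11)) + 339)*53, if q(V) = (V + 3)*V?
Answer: 27295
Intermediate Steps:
q(V) = V*(3 + V) (q(V) = (3 + V)*V = V*(3 + V))
C(D, p) = 7 + 15*p
((q(1) + C(4, 11)) + 339)*53 = ((1*(3 + 1) + (7 + 15*11)) + 339)*53 = ((1*4 + (7 + 165)) + 339)*53 = ((4 + 172) + 339)*53 = (176 + 339)*53 = 515*53 = 27295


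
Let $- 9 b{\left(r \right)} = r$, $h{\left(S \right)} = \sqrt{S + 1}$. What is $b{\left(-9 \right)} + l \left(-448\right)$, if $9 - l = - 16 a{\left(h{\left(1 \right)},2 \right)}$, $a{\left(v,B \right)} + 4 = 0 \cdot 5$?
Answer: $24641$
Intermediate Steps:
$h{\left(S \right)} = \sqrt{1 + S}$
$b{\left(r \right)} = - \frac{r}{9}$
$a{\left(v,B \right)} = -4$ ($a{\left(v,B \right)} = -4 + 0 \cdot 5 = -4 + 0 = -4$)
$l = -55$ ($l = 9 - \left(-16\right) \left(-4\right) = 9 - 64 = -55$)
$b{\left(-9 \right)} + l \left(-448\right) = \left(- \frac{1}{9}\right) \left(-9\right) - -24640 = 1 + 24640 = 24641$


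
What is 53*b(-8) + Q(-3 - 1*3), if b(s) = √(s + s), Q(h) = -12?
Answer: -12 + 212*I ≈ -12.0 + 212.0*I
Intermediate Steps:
b(s) = √2*√s (b(s) = √(2*s) = √2*√s)
53*b(-8) + Q(-3 - 1*3) = 53*(√2*√(-8)) - 12 = 53*(√2*(2*I*√2)) - 12 = 53*(4*I) - 12 = 212*I - 12 = -12 + 212*I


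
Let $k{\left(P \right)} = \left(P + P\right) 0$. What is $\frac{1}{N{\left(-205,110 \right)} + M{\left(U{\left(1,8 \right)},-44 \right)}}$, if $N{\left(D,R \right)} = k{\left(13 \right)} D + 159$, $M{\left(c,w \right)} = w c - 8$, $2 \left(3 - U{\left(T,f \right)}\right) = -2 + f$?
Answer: $\frac{1}{151} \approx 0.0066225$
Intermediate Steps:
$U{\left(T,f \right)} = 4 - \frac{f}{2}$ ($U{\left(T,f \right)} = 3 - \frac{-2 + f}{2} = 3 - \left(-1 + \frac{f}{2}\right) = 4 - \frac{f}{2}$)
$M{\left(c,w \right)} = -8 + c w$ ($M{\left(c,w \right)} = c w - 8 = -8 + c w$)
$k{\left(P \right)} = 0$ ($k{\left(P \right)} = 2 P 0 = 0$)
$N{\left(D,R \right)} = 159$ ($N{\left(D,R \right)} = 0 D + 159 = 0 + 159 = 159$)
$\frac{1}{N{\left(-205,110 \right)} + M{\left(U{\left(1,8 \right)},-44 \right)}} = \frac{1}{159 - \left(8 - \left(4 - 4\right) \left(-44\right)\right)} = \frac{1}{159 + \left(-8 + 0 \left(-44\right)\right)} = \frac{1}{159 + \left(-8 + 0\right)} = \frac{1}{159 - 8} = \frac{1}{151}$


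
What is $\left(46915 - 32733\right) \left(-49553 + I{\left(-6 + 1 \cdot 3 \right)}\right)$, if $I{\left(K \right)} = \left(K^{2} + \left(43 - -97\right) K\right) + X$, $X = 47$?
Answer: $-707922894$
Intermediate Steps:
$I{\left(K \right)} = 47 + K^{2} + 140 K$ ($I{\left(K \right)} = \left(K^{2} + \left(43 - -97\right) K\right) + 47 = \left(K^{2} + \left(43 + 97\right) K\right) + 47 = \left(K^{2} + 140 K\right) + 47 = 47 + K^{2} + 140 K$)
$\left(46915 - 32733\right) \left(-49553 + I{\left(-6 + 1 \cdot 3 \right)}\right) = \left(46915 - 32733\right) \left(-49553 + \left(47 + \left(-6 + 1 \cdot 3\right)^{2} + 140 \left(-6 + 1 \cdot 3\right)\right)\right) = 14182 \left(-49553 + \left(47 + \left(-6 + 3\right)^{2} + 140 \left(-6 + 3\right)\right)\right) = 14182 \left(-49553 + \left(47 + \left(-3\right)^{2} + 140 \left(-3\right)\right)\right) = 14182 \left(-49553 + \left(47 + 9 - 420\right)\right) = 14182 \left(-49553 - 364\right) = 14182 \left(-49917\right) = -707922894$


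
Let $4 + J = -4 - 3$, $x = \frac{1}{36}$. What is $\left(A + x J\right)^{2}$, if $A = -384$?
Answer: $\frac{191407225}{1296} \approx 1.4769 \cdot 10^{5}$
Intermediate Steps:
$x = \frac{1}{36} \approx 0.027778$
$J = -11$ ($J = -4 - 7 = -11$)
$\left(A + x J\right)^{2} = \left(-384 + \frac{1}{36} \left(-11\right)\right)^{2} = \left(-384 - \frac{11}{36}\right)^{2} = \left(- \frac{13835}{36}\right)^{2} = \frac{191407225}{1296}$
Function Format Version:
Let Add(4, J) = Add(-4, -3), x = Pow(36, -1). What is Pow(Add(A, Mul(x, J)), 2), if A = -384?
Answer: Rational(191407225, 1296) ≈ 1.4769e+5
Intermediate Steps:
x = Rational(1, 36) ≈ 0.027778
J = -11 (J = Add(-4, Add(-4, -3)) = Add(-4, -7) = -11)
Pow(Add(A, Mul(x, J)), 2) = Pow(Add(-384, Mul(Rational(1, 36), -11)), 2) = Pow(Add(-384, Rational(-11, 36)), 2) = Pow(Rational(-13835, 36), 2) = Rational(191407225, 1296)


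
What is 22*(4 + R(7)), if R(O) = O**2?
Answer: 1166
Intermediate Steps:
22*(4 + R(7)) = 22*(4 + 7**2) = 22*(4 + 49) = 22*53 = 1166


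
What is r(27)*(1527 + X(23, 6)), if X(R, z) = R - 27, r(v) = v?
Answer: 41121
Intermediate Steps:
X(R, z) = -27 + R
r(27)*(1527 + X(23, 6)) = 27*(1527 + (-27 + 23)) = 27*(1527 - 4) = 27*1523 = 41121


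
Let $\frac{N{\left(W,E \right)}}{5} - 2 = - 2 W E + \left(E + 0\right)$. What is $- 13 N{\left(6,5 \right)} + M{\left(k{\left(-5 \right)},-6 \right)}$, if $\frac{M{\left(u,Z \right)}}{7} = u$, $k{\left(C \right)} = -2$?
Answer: $3431$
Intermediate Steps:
$M{\left(u,Z \right)} = 7 u$
$N{\left(W,E \right)} = 10 + 5 E - 10 E W$ ($N{\left(W,E \right)} = 10 + 5 \left(- 2 W E + \left(E + 0\right)\right) = 10 + 5 \left(- 2 E W + E\right) = 10 + 5 \left(E - 2 E W\right) = 10 - \left(- 5 E + 10 E W\right) = 10 + 5 E - 10 E W$)
$- 13 N{\left(6,5 \right)} + M{\left(k{\left(-5 \right)},-6 \right)} = - 13 \left(10 + 5 \cdot 5 - 50 \cdot 6\right) + 7 \left(-2\right) = - 13 \left(10 + 25 - 300\right) - 14 = \left(-13\right) \left(-265\right) - 14 = 3445 - 14 = 3431$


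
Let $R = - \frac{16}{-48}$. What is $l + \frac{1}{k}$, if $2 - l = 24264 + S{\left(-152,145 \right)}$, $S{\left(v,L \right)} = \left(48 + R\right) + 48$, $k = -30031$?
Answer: $- \frac{2194515328}{90093} \approx -24358.0$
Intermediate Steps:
$R = \frac{1}{3}$ ($R = \left(-16\right) \left(- \frac{1}{48}\right) = \frac{1}{3} \approx 0.33333$)
$S{\left(v,L \right)} = \frac{289}{3}$ ($S{\left(v,L \right)} = \left(48 + \frac{1}{3}\right) + 48 = \frac{145}{3} + 48 = \frac{289}{3}$)
$l = - \frac{73075}{3}$ ($l = 2 - \left(24264 + \frac{289}{3}\right) = 2 - \frac{73081}{3} = - \frac{73075}{3} \approx -24358.0$)
$l + \frac{1}{k} = - \frac{73075}{3} + \frac{1}{-30031} = - \frac{73075}{3} - \frac{1}{30031} = - \frac{2194515328}{90093}$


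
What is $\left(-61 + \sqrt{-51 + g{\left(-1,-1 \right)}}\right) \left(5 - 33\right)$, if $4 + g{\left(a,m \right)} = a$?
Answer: $1708 - 56 i \sqrt{14} \approx 1708.0 - 209.53 i$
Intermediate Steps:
$g{\left(a,m \right)} = -4 + a$
$\left(-61 + \sqrt{-51 + g{\left(-1,-1 \right)}}\right) \left(5 - 33\right) = \left(-61 + \sqrt{-51 - 5}\right) \left(5 - 33\right) = \left(-61 + \sqrt{-56}\right) \left(-28\right) = \left(-61 + 2 i \sqrt{14}\right) \left(-28\right) = 1708 - 56 i \sqrt{14}$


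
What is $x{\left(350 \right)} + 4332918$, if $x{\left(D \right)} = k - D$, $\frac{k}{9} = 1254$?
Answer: $4343854$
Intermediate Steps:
$k = 11286$ ($k = 9 \cdot 1254 = 11286$)
$x{\left(D \right)} = 11286 - D$
$x{\left(350 \right)} + 4332918 = \left(11286 - 350\right) + 4332918 = 10936 + 4332918 = 4343854$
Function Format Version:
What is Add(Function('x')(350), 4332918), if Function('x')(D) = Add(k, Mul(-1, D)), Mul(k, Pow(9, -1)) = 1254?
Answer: 4343854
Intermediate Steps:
k = 11286 (k = Mul(9, 1254) = 11286)
Function('x')(D) = Add(11286, Mul(-1, D))
Add(Function('x')(350), 4332918) = Add(Add(11286, Mul(-1, 350)), 4332918) = Add(Add(11286, -350), 4332918) = Add(10936, 4332918) = 4343854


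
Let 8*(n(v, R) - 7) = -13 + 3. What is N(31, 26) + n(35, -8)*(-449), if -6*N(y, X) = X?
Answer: -31033/12 ≈ -2586.1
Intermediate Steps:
N(y, X) = -X/6
n(v, R) = 23/4 (n(v, R) = 7 + (-13 + 3)/8 = 7 + (⅛)*(-10) = 7 - 5/4 = 23/4)
N(31, 26) + n(35, -8)*(-449) = -⅙*26 + (23/4)*(-449) = -13/3 - 10327/4 = -31033/12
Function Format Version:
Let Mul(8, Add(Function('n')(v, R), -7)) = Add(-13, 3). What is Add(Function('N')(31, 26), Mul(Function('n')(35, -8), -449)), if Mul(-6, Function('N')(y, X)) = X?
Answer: Rational(-31033, 12) ≈ -2586.1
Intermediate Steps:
Function('N')(y, X) = Mul(Rational(-1, 6), X)
Function('n')(v, R) = Rational(23, 4) (Function('n')(v, R) = Add(7, Mul(Rational(1, 8), Add(-13, 3))) = Add(7, Mul(Rational(1, 8), -10)) = Add(7, Rational(-5, 4)) = Rational(23, 4))
Add(Function('N')(31, 26), Mul(Function('n')(35, -8), -449)) = Add(Mul(Rational(-1, 6), 26), Mul(Rational(23, 4), -449)) = Add(Rational(-13, 3), Rational(-10327, 4)) = Rational(-31033, 12)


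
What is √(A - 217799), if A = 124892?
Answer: 9*I*√1147 ≈ 304.81*I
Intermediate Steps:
√(A - 217799) = √(124892 - 217799) = √(-92907) = 9*I*√1147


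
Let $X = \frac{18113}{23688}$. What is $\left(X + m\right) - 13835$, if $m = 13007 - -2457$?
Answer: $\frac{38605865}{23688} \approx 1629.8$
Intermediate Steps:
$X = \frac{18113}{23688}$ ($X = 18113 \cdot \frac{1}{23688} = \frac{18113}{23688} \approx 0.76465$)
$m = 15464$ ($m = 13007 + 2457 = 15464$)
$\left(X + m\right) - 13835 = \left(\frac{18113}{23688} + 15464\right) - 13835 = \frac{366329345}{23688} - 13835 = \frac{38605865}{23688}$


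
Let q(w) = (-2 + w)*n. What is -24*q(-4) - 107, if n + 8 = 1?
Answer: -1115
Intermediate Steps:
n = -7 (n = -8 + 1 = -7)
q(w) = 14 - 7*w (q(w) = (-2 + w)*(-7) = 14 - 7*w)
-24*q(-4) - 107 = -24*(14 - 7*(-4)) - 107 = -24*(14 + 28) - 107 = -24*42 - 107 = -1008 - 107 = -1115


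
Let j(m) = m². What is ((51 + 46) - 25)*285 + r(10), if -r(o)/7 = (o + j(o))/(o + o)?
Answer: 40963/2 ≈ 20482.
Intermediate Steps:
r(o) = -7*(o + o²)/(2*o) (r(o) = -7*(o + o²)/(o + o) = -7*(o + o²)/(2*o))
((51 + 46) - 25)*285 + r(10) = ((51 + 46) - 25)*285 + (-7/2 - 7/2*10) = (97 - 25)*285 + (-7/2 - 35) = 72*285 - 77/2 = 20520 - 77/2 = 40963/2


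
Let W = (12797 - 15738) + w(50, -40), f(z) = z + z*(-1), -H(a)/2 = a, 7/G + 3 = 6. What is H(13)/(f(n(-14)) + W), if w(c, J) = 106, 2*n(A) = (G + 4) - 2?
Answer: 26/2835 ≈ 0.0091711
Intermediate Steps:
G = 7/3 (G = 7/(-3 + 6) = 7/3 ≈ 2.3333)
n(A) = 13/6 (n(A) = ((7/3 + 4) - 2)/2 = (19/3 - 2)/2 = (½)*(13/3) = 13/6)
H(a) = -2*a
f(z) = 0 (f(z) = z - z = 0)
W = -2835 (W = (12797 - 15738) + 106 = -2941 + 106 = -2835)
H(13)/(f(n(-14)) + W) = (-2*13)/(0 - 2835) = -26/(-2835) = -26*(-1/2835) = 26/2835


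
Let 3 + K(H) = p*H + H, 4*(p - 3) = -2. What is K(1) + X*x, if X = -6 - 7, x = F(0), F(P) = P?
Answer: ½ ≈ 0.50000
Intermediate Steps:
p = 5/2 (p = 3 + (¼)*(-2) = 3 - ½ = 5/2 ≈ 2.5000)
x = 0
K(H) = -3 + 7*H/2 (K(H) = -3 + (5*H/2 + H) = -3 + 7*H/2)
X = -13
K(1) + X*x = (-3 + (7/2)*1) - 13*0 = (-3 + 7/2) + 0 = ½ + 0 = ½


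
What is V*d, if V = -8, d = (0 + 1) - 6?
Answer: 40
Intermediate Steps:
d = -5 (d = 1 - 6 = -5)
V*d = -8*(-5) = 40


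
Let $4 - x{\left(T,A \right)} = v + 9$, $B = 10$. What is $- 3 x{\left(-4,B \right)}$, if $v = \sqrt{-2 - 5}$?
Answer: $15 + 3 i \sqrt{7} \approx 15.0 + 7.9373 i$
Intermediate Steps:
$v = i \sqrt{7}$ ($v = \sqrt{-7} = i \sqrt{7} \approx 2.6458 i$)
$x{\left(T,A \right)} = -5 - i \sqrt{7}$ ($x{\left(T,A \right)} = 4 - \left(i \sqrt{7} + 9\right) = 4 - \left(9 + i \sqrt{7}\right) = -5 - i \sqrt{7}$)
$- 3 x{\left(-4,B \right)} = - 3 \left(-5 - i \sqrt{7}\right) = 15 + 3 i \sqrt{7}$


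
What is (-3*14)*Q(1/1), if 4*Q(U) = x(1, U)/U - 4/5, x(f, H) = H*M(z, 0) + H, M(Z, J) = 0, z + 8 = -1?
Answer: -21/10 ≈ -2.1000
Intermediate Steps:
z = -9 (z = -8 - 1 = -9)
x(f, H) = H (x(f, H) = H*0 + H = 0 + H = H)
Q(U) = 1/20 (Q(U) = (U/U - 4/5)/4 = (1 - 4*1/5)/4 = (1 - 4/5)/4 = (1/4)*(1/5) = 1/20)
(-3*14)*Q(1/1) = -3*14*(1/20) = -42*1/20 = -21/10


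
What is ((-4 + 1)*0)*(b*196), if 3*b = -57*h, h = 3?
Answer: 0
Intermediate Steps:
b = -57 (b = (-57*3)/3 = (⅓)*(-171) = -57)
((-4 + 1)*0)*(b*196) = ((-4 + 1)*0)*(-57*196) = -3*0*(-11172) = 0*(-11172) = 0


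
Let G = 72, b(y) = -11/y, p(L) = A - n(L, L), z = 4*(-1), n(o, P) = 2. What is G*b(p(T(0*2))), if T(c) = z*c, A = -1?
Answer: 264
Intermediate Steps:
z = -4
T(c) = -4*c
p(L) = -3 (p(L) = -1 - 1*2 = -1 - 2 = -3)
G*b(p(T(0*2))) = 72*(-11/(-3)) = 72*(-11*(-1/3)) = 72*(11/3) = 264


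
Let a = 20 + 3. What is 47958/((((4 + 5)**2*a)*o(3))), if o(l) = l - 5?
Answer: -7993/621 ≈ -12.871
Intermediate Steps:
o(l) = -5 + l
a = 23
47958/((((4 + 5)**2*a)*o(3))) = 47958/((((4 + 5)**2*23)*(-5 + 3))) = 47958/(((9**2*23)*(-2))) = 47958/(((81*23)*(-2))) = 47958/((1863*(-2))) = 47958/(-3726) = 47958*(-1/3726) = -7993/621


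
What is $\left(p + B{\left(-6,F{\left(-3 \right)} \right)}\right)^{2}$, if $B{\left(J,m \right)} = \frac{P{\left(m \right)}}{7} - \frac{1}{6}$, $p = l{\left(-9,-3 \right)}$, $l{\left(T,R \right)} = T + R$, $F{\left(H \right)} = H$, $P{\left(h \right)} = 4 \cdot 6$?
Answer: $\frac{134689}{1764} \approx 76.354$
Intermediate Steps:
$P{\left(h \right)} = 24$
$l{\left(T,R \right)} = R + T$
$p = -12$ ($p = -3 - 9 = -12$)
$B{\left(J,m \right)} = \frac{137}{42}$ ($B{\left(J,m \right)} = \frac{24}{7} - \frac{1}{6} = \frac{137}{42}$)
$\left(p + B{\left(-6,F{\left(-3 \right)} \right)}\right)^{2} = \left(-12 + \frac{137}{42}\right)^{2} = \left(- \frac{367}{42}\right)^{2} = \frac{134689}{1764}$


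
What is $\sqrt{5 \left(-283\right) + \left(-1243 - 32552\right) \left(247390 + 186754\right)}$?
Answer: $i \sqrt{14671897895} \approx 1.2113 \cdot 10^{5} i$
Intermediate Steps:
$\sqrt{5 \left(-283\right) + \left(-1243 - 32552\right) \left(247390 + 186754\right)} = \sqrt{-1415 - 14671896480} = \sqrt{-14671897895} = i \sqrt{14671897895}$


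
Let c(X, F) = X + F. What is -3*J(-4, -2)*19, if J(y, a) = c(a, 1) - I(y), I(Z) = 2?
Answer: 171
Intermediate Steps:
c(X, F) = F + X
J(y, a) = -1 + a (J(y, a) = (1 + a) - 1*2 = (1 + a) - 2 = -1 + a)
-3*J(-4, -2)*19 = -3*(-1 - 2)*19 = -3*(-3)*19 = 9*19 = 171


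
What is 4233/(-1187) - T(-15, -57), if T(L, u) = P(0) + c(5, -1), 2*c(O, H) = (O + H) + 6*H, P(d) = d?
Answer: -3046/1187 ≈ -2.5661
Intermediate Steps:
c(O, H) = O/2 + 7*H/2 (c(O, H) = ((O + H) + 6*H)/2 = ((H + O) + 6*H)/2 = (O + 7*H)/2 = O/2 + 7*H/2)
T(L, u) = -1 (T(L, u) = 0 + ((1/2)*5 + (7/2)*(-1)) = 0 + (5/2 - 7/2) = 0 - 1 = -1)
4233/(-1187) - T(-15, -57) = 4233/(-1187) - 1*(-1) = 4233*(-1/1187) + 1 = -4233/1187 + 1 = -3046/1187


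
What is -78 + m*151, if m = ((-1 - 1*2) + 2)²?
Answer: 73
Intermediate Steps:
m = 1 (m = ((-1 - 2) + 2)² = (-3 + 2)² = (-1)² = 1)
-78 + m*151 = -78 + 1*151 = -78 + 151 = 73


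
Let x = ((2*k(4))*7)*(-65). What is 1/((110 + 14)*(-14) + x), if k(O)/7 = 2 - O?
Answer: 1/11004 ≈ 9.0876e-5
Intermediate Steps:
k(O) = 14 - 7*O (k(O) = 7*(2 - O) = 14 - 7*O)
x = 12740 (x = ((2*(14 - 7*4))*7)*(-65) = ((2*(14 - 28))*7)*(-65) = ((2*(-14))*7)*(-65) = -28*7*(-65) = -196*(-65) = 12740)
1/((110 + 14)*(-14) + x) = 1/((110 + 14)*(-14) + 12740) = 1/(124*(-14) + 12740) = 1/(-1736 + 12740) = 1/11004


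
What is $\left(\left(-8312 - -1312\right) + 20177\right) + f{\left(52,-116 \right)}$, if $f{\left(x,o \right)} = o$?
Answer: $13061$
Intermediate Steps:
$\left(\left(-8312 - -1312\right) + 20177\right) + f{\left(52,-116 \right)} = \left(\left(-8312 - -1312\right) + 20177\right) - 116 = \left(\left(-8312 + 1312\right) + 20177\right) - 116 = \left(-7000 + 20177\right) - 116 = 13177 - 116 = 13061$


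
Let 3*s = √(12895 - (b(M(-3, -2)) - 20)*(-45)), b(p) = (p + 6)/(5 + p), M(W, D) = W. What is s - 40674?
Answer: -40674 + 5*√1930/6 ≈ -40637.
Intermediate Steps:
b(p) = (6 + p)/(5 + p)
s = 5*√1930/6 (s = √(12895 - ((6 - 3)/(5 - 3) - 20)*(-45))/3 = √(12895 - (3/2 - 20)*(-45))/3 = √(12895 - (-37)*(-45)/2)/3 = √(12895 - 1*1665/2)/3 = √(12895 - 1665/2)/3 = √(24125/2)/3 = (5*√1930/2)/3 = 5*√1930/6 ≈ 36.610)
s - 40674 = 5*√1930/6 - 40674 = -40674 + 5*√1930/6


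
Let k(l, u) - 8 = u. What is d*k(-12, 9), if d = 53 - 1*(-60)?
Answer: 1921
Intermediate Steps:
d = 113 (d = 53 + 60 = 113)
k(l, u) = 8 + u
d*k(-12, 9) = 113*(8 + 9) = 113*17 = 1921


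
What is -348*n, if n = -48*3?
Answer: 50112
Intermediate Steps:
n = -144
-348*n = -348*(-144) = 50112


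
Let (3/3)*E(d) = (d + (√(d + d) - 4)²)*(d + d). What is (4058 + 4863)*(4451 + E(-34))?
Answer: 91877379 + 9706048*I*√17 ≈ 9.1877e+7 + 4.0019e+7*I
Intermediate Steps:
E(d) = 2*d*(d + (-4 + √2*√d)²) (E(d) = (d + (√(d + d) - 4)²)*(d + d) = (d + (√(2*d) - 4)²)*(2*d) = (d + (√2*√d - 4)²)*(2*d) = (d + (-4 + √2*√d)²)*(2*d) = 2*d*(d + (-4 + √2*√d)²))
(4058 + 4863)*(4451 + E(-34)) = (4058 + 4863)*(4451 + 2*(-34)*(-34 + (-4 + √2*√(-34))²)) = 8921*(4451 + 2*(-34)*(-34 + (-4 + √2*(I*√34))²)) = 8921*(4451 + 2*(-34)*(-34 + (-4 + 2*I*√17)²)) = 8921*(4451 + (2312 - 68*(-4 + 2*I*√17)²)) = 8921*(6763 - 68*(-4 + 2*I*√17)²) = 60332723 - 606628*(-4 + 2*I*√17)²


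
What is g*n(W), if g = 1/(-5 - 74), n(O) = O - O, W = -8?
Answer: 0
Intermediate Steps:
n(O) = 0
g = -1/79 (g = 1/(-79) = -1/79 ≈ -0.012658)
g*n(W) = -1/79*0 = 0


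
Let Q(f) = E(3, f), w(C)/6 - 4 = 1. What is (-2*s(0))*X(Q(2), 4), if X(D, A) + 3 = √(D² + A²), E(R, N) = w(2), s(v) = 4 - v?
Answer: 24 - 16*√229 ≈ -218.12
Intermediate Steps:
w(C) = 30 (w(C) = 24 + 6*1 = 24 + 6 = 30)
E(R, N) = 30
Q(f) = 30
X(D, A) = -3 + √(A² + D²) (X(D, A) = -3 + √(D² + A²) = -3 + √(A² + D²))
(-2*s(0))*X(Q(2), 4) = (-2*(4 - 1*0))*(-3 + √(4² + 30²)) = (-2*(4 + 0))*(-3 + √(16 + 900)) = (-2*4)*(-3 + √916) = -8*(-3 + 2*√229) = 24 - 16*√229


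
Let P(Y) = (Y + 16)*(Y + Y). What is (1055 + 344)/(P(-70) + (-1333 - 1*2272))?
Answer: 1399/3955 ≈ 0.35373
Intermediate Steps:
P(Y) = 2*Y*(16 + Y) (P(Y) = (16 + Y)*(2*Y) = 2*Y*(16 + Y))
(1055 + 344)/(P(-70) + (-1333 - 1*2272)) = (1055 + 344)/(2*(-70)*(16 - 70) + (-1333 - 1*2272)) = 1399/(2*(-70)*(-54) + (-1333 - 2272)) = 1399/(7560 - 3605) = 1399/3955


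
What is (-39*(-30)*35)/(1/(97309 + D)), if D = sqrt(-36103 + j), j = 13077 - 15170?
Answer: 3984803550 + 245700*I*sqrt(1061) ≈ 3.9848e+9 + 8.0032e+6*I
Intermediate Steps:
j = -2093
D = 6*I*sqrt(1061) (D = sqrt(-36103 - 2093) = sqrt(-38196) = 6*I*sqrt(1061) ≈ 195.44*I)
(-39*(-30)*35)/(1/(97309 + D)) = (-39*(-30)*35)/(1/(97309 + 6*I*sqrt(1061))) = (1170*35)*(97309 + 6*I*sqrt(1061)) = 40950*(97309 + 6*I*sqrt(1061)) = 3984803550 + 245700*I*sqrt(1061)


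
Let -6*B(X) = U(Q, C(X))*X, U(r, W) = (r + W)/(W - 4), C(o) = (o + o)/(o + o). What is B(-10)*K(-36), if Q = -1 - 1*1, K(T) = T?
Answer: -20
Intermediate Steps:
Q = -2 (Q = -1 - 1 = -2)
C(o) = 1 (C(o) = (2*o)/((2*o)) = (2*o)*(1/(2*o)) = 1)
U(r, W) = (W + r)/(-4 + W)
B(X) = -X/18 (B(X) = -(1 - 2)/(-4 + 1)*X/6 = --1/(-3)*X/6 = -(-⅓*(-1))*X/6 = -X/18)
B(-10)*K(-36) = -1/18*(-10)*(-36) = (5/9)*(-36) = -20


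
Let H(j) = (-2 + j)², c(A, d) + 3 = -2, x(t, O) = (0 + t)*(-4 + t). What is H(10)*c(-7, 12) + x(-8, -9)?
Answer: -224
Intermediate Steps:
x(t, O) = t*(-4 + t)
c(A, d) = -5 (c(A, d) = -3 - 2 = -5)
H(10)*c(-7, 12) + x(-8, -9) = (-2 + 10)²*(-5) - 8*(-4 - 8) = 8²*(-5) - 8*(-12) = 64*(-5) + 96 = -320 + 96 = -224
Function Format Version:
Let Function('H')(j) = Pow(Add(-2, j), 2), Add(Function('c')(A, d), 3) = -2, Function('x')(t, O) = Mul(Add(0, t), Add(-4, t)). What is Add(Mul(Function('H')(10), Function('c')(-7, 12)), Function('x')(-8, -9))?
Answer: -224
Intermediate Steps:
Function('x')(t, O) = Mul(t, Add(-4, t))
Function('c')(A, d) = -5 (Function('c')(A, d) = Add(-3, -2) = -5)
Add(Mul(Function('H')(10), Function('c')(-7, 12)), Function('x')(-8, -9)) = Add(Mul(Pow(Add(-2, 10), 2), -5), Mul(-8, Add(-4, -8))) = Add(Mul(Pow(8, 2), -5), Mul(-8, -12)) = Add(Mul(64, -5), 96) = Add(-320, 96) = -224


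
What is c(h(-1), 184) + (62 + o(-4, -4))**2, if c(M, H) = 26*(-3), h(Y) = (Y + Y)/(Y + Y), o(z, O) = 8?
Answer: 4822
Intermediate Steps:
h(Y) = 1 (h(Y) = (2*Y)/((2*Y)) = (2*Y)*(1/(2*Y)) = 1)
c(M, H) = -78
c(h(-1), 184) + (62 + o(-4, -4))**2 = -78 + (62 + 8)**2 = -78 + 70**2 = -78 + 4900 = 4822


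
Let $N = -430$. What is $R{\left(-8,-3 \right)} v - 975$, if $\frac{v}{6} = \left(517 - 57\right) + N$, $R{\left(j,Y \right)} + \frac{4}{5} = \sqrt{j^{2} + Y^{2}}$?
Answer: $-1119 + 180 \sqrt{73} \approx 418.92$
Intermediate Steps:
$R{\left(j,Y \right)} = - \frac{4}{5} + \sqrt{Y^{2} + j^{2}}$ ($R{\left(j,Y \right)} = - \frac{4}{5} + \sqrt{j^{2} + Y^{2}} = - \frac{4}{5} + \sqrt{Y^{2} + j^{2}}$)
$v = 180$ ($v = 6 \left(\left(517 - 57\right) - 430\right) = 6 \left(460 - 430\right) = 6 \cdot 30 = 180$)
$R{\left(-8,-3 \right)} v - 975 = \left(- \frac{4}{5} + \sqrt{\left(-3\right)^{2} + \left(-8\right)^{2}}\right) 180 - 975 = \left(- \frac{4}{5} + \sqrt{9 + 64}\right) 180 - 975 = \left(- \frac{4}{5} + \sqrt{73}\right) 180 - 975 = \left(-144 + 180 \sqrt{73}\right) - 975 = -1119 + 180 \sqrt{73}$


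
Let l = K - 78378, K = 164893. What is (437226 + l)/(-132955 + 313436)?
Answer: 523741/180481 ≈ 2.9019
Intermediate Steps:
l = 86515 (l = 164893 - 78378 = 86515)
(437226 + l)/(-132955 + 313436) = (437226 + 86515)/(-132955 + 313436) = 523741/180481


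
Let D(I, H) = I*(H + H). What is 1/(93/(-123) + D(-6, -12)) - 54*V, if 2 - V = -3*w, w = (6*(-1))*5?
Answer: 27908537/5873 ≈ 4752.0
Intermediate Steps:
D(I, H) = 2*H*I (D(I, H) = I*(2*H) = 2*H*I)
w = -30 (w = -6*5 = -30)
V = -88 (V = 2 - (-3)*(-30) = 2 - 1*90 = 2 - 90 = -88)
1/(93/(-123) + D(-6, -12)) - 54*V = 1/(93/(-123) + 2*(-12)*(-6)) - 54*(-88) = 1/(93*(-1/123) + 144) + 4752 = 1/(-31/41 + 144) + 4752 = 1/(5873/41) + 4752 = 41/5873 + 4752 = 27908537/5873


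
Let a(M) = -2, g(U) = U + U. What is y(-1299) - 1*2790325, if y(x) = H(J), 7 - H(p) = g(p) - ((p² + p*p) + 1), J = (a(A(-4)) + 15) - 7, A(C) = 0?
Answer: -2790257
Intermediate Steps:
g(U) = 2*U
J = 6 (J = (-2 + 15) - 7 = 13 - 7 = 6)
H(p) = 8 - 2*p + 2*p² (H(p) = 7 - (2*p - ((p² + p*p) + 1)) = 7 - (2*p - ((p² + p²) + 1)) = 7 - (2*p - (2*p² + 1)) = 7 - (2*p - (1 + 2*p²)) = 7 - (2*p + (-1 - 2*p²)) = 7 - (-1 - 2*p² + 2*p) = 7 + (1 - 2*p + 2*p²) = 8 - 2*p + 2*p²)
y(x) = 68 (y(x) = 8 - 2*6 + 2*6² = 8 - 12 + 2*36 = 8 - 12 + 72 = 68)
y(-1299) - 1*2790325 = 68 - 1*2790325 = 68 - 2790325 = -2790257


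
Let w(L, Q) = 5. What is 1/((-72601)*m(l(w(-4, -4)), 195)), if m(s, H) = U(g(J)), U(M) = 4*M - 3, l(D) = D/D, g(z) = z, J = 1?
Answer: -1/72601 ≈ -1.3774e-5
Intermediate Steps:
l(D) = 1
U(M) = -3 + 4*M
m(s, H) = 1 (m(s, H) = -3 + 4*1 = -3 + 4 = 1)
1/((-72601)*m(l(w(-4, -4)), 195)) = 1/(-72601*1) = -1/72601*1 = -1/72601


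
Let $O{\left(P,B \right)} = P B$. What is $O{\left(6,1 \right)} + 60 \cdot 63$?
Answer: $3786$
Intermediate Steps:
$O{\left(P,B \right)} = B P$
$O{\left(6,1 \right)} + 60 \cdot 63 = 1 \cdot 6 + 60 \cdot 63 = 6 + 3780 = 3786$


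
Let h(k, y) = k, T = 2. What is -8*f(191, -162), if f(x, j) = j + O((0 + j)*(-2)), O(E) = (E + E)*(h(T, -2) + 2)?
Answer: -19440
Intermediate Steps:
O(E) = 8*E (O(E) = (E + E)*(2 + 2) = (2*E)*4 = 8*E)
f(x, j) = -15*j (f(x, j) = j + 8*((0 + j)*(-2)) = j + 8*(j*(-2)) = j + 8*(-2*j) = j - 16*j = -15*j)
-8*f(191, -162) = -(-120)*(-162) = -8*2430 = -19440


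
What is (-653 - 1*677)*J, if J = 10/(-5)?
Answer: 2660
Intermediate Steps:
J = -2 (J = 10*(-1/5) = -2)
(-653 - 1*677)*J = (-653 - 1*677)*(-2) = (-653 - 677)*(-2) = -1330*(-2) = 2660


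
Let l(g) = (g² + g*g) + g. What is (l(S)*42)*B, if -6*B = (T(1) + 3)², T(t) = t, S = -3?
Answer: -1680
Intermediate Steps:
l(g) = g + 2*g² (l(g) = (g² + g²) + g = 2*g² + g = g + 2*g²)
B = -8/3 (B = -(1 + 3)²/6 = -⅙*4² = -⅙*16 = -8/3 ≈ -2.6667)
(l(S)*42)*B = (-3*(1 + 2*(-3))*42)*(-8/3) = (-3*(1 - 6)*42)*(-8/3) = (-3*(-5)*42)*(-8/3) = (15*42)*(-8/3) = 630*(-8/3) = -1680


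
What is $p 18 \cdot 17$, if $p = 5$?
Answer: $1530$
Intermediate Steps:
$p 18 \cdot 17 = 5 \cdot 18 \cdot 17 = 90 \cdot 17 = 1530$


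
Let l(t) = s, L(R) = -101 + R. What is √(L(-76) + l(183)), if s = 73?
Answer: 2*I*√26 ≈ 10.198*I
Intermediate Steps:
l(t) = 73
√(L(-76) + l(183)) = √((-101 - 76) + 73) = √(-177 + 73) = √(-104) = 2*I*√26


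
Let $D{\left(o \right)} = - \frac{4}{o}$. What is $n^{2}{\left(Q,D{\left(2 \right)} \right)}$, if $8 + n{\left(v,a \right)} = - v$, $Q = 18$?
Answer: $676$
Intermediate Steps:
$n{\left(v,a \right)} = -8 - v$
$n^{2}{\left(Q,D{\left(2 \right)} \right)} = \left(-8 - 18\right)^{2} = \left(-26\right)^{2} = 676$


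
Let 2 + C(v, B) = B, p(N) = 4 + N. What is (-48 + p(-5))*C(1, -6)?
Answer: 392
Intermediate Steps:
C(v, B) = -2 + B
(-48 + p(-5))*C(1, -6) = (-48 + (4 - 5))*(-2 - 6) = (-48 - 1)*(-8) = -49*(-8) = 392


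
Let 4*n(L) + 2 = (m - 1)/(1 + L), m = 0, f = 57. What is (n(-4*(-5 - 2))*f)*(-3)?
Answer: 10089/116 ≈ 86.974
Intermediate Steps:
n(L) = -1/2 - 1/(4*(1 + L)) (n(L) = -1/2 + ((0 - 1)/(1 + L))/4 = -1/2 + (-1/(1 + L))/4 = -1/2 - 1/(4*(1 + L)))
(n(-4*(-5 - 2))*f)*(-3) = (((-3 - (-8)*(-5 - 2))/(4*(1 - 4*(-5 - 2))))*57)*(-3) = (((-3 - (-8)*(-7))/(4*(1 - 4*(-7))))*57)*(-3) = (((-3 - 2*28)/(4*(1 + 28)))*57)*(-3) = (((1/4)*(-3 - 56)/29)*57)*(-3) = (((1/4)*(1/29)*(-59))*57)*(-3) = -59/116*57*(-3) = -3363/116*(-3) = 10089/116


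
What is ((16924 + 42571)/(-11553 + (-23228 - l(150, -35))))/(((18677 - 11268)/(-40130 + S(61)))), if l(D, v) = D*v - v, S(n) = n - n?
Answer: 1193767175/109527247 ≈ 10.899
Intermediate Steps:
S(n) = 0
l(D, v) = -v + D*v
((16924 + 42571)/(-11553 + (-23228 - l(150, -35))))/(((18677 - 11268)/(-40130 + S(61)))) = ((16924 + 42571)/(-11553 + (-23228 - (-35)*(-1 + 150))))/(((18677 - 11268)/(-40130 + 0))) = (59495/(-11553 + (-23228 - (-35)*149)))/((7409/(-40130))) = (59495/(-11553 + (-23228 - 1*(-5215))))/((7409*(-1/40130))) = (59495/(-11553 + (-23228 + 5215)))/(-7409/40130) = (59495/(-11553 - 18013))*(-40130/7409) = (59495/(-29566))*(-40130/7409) = (59495*(-1/29566))*(-40130/7409) = -59495/29566*(-40130/7409) = 1193767175/109527247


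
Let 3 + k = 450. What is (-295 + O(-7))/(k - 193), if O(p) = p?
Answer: -151/127 ≈ -1.1890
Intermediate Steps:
k = 447 (k = -3 + 450 = 447)
(-295 + O(-7))/(k - 193) = (-295 - 7)/(447 - 193) = -302/254 = -302*1/254 = -151/127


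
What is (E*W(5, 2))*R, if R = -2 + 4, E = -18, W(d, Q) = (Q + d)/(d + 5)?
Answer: -126/5 ≈ -25.200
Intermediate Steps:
W(d, Q) = (Q + d)/(5 + d)
R = 2
(E*W(5, 2))*R = -18*(2 + 5)/(5 + 5)*2 = -18*7/10*2 = -63/5*2 = -126/5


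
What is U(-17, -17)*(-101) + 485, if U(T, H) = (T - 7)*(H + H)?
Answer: -81931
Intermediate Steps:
U(T, H) = 2*H*(-7 + T) (U(T, H) = (-7 + T)*(2*H) = 2*H*(-7 + T))
U(-17, -17)*(-101) + 485 = (2*(-17)*(-7 - 17))*(-101) + 485 = (2*(-17)*(-24))*(-101) + 485 = 816*(-101) + 485 = -82416 + 485 = -81931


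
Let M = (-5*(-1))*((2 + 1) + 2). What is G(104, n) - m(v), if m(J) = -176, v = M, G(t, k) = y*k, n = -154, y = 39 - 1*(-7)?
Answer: -6908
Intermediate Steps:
y = 46 (y = 39 + 7 = 46)
G(t, k) = 46*k
M = 25 (M = 5*(3 + 2) = 5*5 = 25)
v = 25
G(104, n) - m(v) = 46*(-154) - 1*(-176) = -7084 + 176 = -6908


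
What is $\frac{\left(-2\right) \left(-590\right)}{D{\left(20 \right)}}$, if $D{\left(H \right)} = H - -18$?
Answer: $\frac{590}{19} \approx 31.053$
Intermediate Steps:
$D{\left(H \right)} = 18 + H$ ($D{\left(H \right)} = H + 18 = 18 + H$)
$\frac{\left(-2\right) \left(-590\right)}{D{\left(20 \right)}} = \frac{\left(-2\right) \left(-590\right)}{18 + 20} = \frac{1180}{38} = 1180 \cdot \frac{1}{38} = \frac{590}{19}$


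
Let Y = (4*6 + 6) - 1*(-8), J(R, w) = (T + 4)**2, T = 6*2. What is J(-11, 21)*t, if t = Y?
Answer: 9728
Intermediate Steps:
T = 12
J(R, w) = 256 (J(R, w) = (12 + 4)**2 = 16**2 = 256)
Y = 38 (Y = (24 + 6) + 8 = 30 + 8 = 38)
t = 38
J(-11, 21)*t = 256*38 = 9728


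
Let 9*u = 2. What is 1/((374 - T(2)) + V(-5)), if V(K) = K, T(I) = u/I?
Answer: 9/3320 ≈ 0.0027108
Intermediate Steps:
u = 2/9 (u = (1/9)*2 = 2/9 ≈ 0.22222)
T(I) = 2/(9*I)
1/((374 - T(2)) + V(-5)) = 1/((374 - 2/(9*2)) - 5) = 1/((374 - 1*1/9) - 5) = 1/((374 - 1/9) - 5) = 1/(3365/9 - 5) = 1/(3320/9) = 9/3320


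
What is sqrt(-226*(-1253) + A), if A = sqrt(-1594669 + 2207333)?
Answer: sqrt(283178 + 2*sqrt(153166)) ≈ 532.88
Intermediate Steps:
A = 2*sqrt(153166) (A = sqrt(612664) = 2*sqrt(153166) ≈ 782.73)
sqrt(-226*(-1253) + A) = sqrt(-226*(-1253) + 2*sqrt(153166)) = sqrt(283178 + 2*sqrt(153166))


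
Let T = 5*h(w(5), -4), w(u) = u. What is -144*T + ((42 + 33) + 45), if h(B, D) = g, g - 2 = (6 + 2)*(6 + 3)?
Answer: -53160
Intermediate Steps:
g = 74 (g = 2 + (6 + 2)*(6 + 3) = 2 + 8*9 = 2 + 72 = 74)
h(B, D) = 74
T = 370 (T = 5*74 = 370)
-144*T + ((42 + 33) + 45) = -144*370 + ((42 + 33) + 45) = -53280 + (75 + 45) = -53280 + 120 = -53160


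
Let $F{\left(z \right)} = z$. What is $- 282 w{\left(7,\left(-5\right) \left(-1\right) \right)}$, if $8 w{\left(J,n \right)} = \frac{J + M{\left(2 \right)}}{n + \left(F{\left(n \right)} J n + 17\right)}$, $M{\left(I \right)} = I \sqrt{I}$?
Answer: $- \frac{987}{788} - \frac{141 \sqrt{2}}{394} \approx -1.7586$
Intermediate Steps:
$M{\left(I \right)} = I^{\frac{3}{2}}$
$w{\left(J,n \right)} = \frac{J + 2 \sqrt{2}}{8 \left(17 + n + J n^{2}\right)}$ ($w{\left(J,n \right)} = \frac{\left(J + 2^{\frac{3}{2}}\right) \frac{1}{n + \left(n J n + 17\right)}}{8} = \frac{\left(J + 2 \sqrt{2}\right) \frac{1}{n + \left(J n n + 17\right)}}{8} = \frac{\left(J + 2 \sqrt{2}\right) \frac{1}{n + \left(J n^{2} + 17\right)}}{8} = \frac{\left(J + 2 \sqrt{2}\right) \frac{1}{n + \left(17 + J n^{2}\right)}}{8} = \frac{\left(J + 2 \sqrt{2}\right) \frac{1}{17 + n + J n^{2}}}{8} = \frac{\frac{1}{17 + n + J n^{2}} \left(J + 2 \sqrt{2}\right)}{8} = \frac{J + 2 \sqrt{2}}{8 \left(17 + n + J n^{2}\right)}$)
$- 282 w{\left(7,\left(-5\right) \left(-1\right) \right)} = - 282 \frac{\frac{\sqrt{2}}{4} + \frac{1}{8} \cdot 7}{17 - -5 + 7 \left(\left(-5\right) \left(-1\right)\right)^{2}} = - 282 \frac{\frac{\sqrt{2}}{4} + \frac{7}{8}}{17 + 5 + 7 \cdot 5^{2}} = - 282 \frac{\frac{7}{8} + \frac{\sqrt{2}}{4}}{17 + 5 + 7 \cdot 25} = - 282 \frac{\frac{7}{8} + \frac{\sqrt{2}}{4}}{17 + 5 + 175} = - 282 \frac{\frac{7}{8} + \frac{\sqrt{2}}{4}}{197} = - 282 \left(\frac{7}{1576} + \frac{\sqrt{2}}{788}\right) = - \frac{987}{788} - \frac{141 \sqrt{2}}{394}$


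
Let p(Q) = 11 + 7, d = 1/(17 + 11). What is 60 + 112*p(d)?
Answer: 2076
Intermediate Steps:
d = 1/28 ≈ 0.035714
p(Q) = 18
60 + 112*p(d) = 60 + 112*18 = 60 + 2016 = 2076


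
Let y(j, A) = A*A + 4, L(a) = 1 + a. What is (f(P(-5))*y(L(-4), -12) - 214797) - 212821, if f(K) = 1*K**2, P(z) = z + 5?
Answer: -427618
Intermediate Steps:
y(j, A) = 4 + A**2 (y(j, A) = A**2 + 4 = 4 + A**2)
P(z) = 5 + z
f(K) = K**2
(f(P(-5))*y(L(-4), -12) - 214797) - 212821 = ((5 - 5)**2*(4 + (-12)**2) - 214797) - 212821 = (0**2*(4 + 144) - 214797) - 212821 = (0*148 - 214797) - 212821 = (0 - 214797) - 212821 = -214797 - 212821 = -427618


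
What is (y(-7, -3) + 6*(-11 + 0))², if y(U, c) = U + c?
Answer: 5776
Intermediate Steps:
(y(-7, -3) + 6*(-11 + 0))² = ((-7 - 3) + 6*(-11 + 0))² = (-10 + 6*(-11))² = (-10 - 66)² = (-76)² = 5776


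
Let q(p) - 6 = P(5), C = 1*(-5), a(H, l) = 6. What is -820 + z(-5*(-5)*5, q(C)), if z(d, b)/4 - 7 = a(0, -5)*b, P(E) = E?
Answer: -528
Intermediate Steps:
C = -5
q(p) = 11 (q(p) = 6 + 5 = 11)
z(d, b) = 28 + 24*b (z(d, b) = 28 + 4*(6*b) = 28 + 24*b)
-820 + z(-5*(-5)*5, q(C)) = -820 + (28 + 24*11) = -820 + (28 + 264) = -820 + 292 = -528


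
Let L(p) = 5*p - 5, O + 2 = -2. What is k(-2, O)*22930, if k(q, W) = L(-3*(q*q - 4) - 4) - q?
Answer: -527390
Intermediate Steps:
O = -4 (O = -2 - 2 = -4)
L(p) = -5 + 5*p
k(q, W) = 35 - q - 15*q² (k(q, W) = (-5 + 5*(-3*(q*q - 4) - 4)) - q = (-5 + 5*(-3*(q² - 4) - 4)) - q = (-5 + 5*(-3*(-4 + q²) - 4)) - q = (-5 + 5*((12 - 3*q²) - 4)) - q = (-5 + 5*(8 - 3*q²)) - q = (-5 + (40 - 15*q²)) - q = (35 - 15*q²) - q = 35 - q - 15*q²)
k(-2, O)*22930 = (35 - 1*(-2) - 15*(-2)²)*22930 = (35 + 2 - 15*4)*22930 = (35 + 2 - 60)*22930 = -23*22930 = -527390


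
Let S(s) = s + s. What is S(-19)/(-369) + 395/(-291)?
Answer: -44899/35793 ≈ -1.2544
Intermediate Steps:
S(s) = 2*s
S(-19)/(-369) + 395/(-291) = (2*(-19))/(-369) + 395/(-291) = -38*(-1/369) + 395*(-1/291) = 38/369 - 395/291 = -44899/35793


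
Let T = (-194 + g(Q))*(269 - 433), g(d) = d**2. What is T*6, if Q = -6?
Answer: 155472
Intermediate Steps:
T = 25912 (T = (-194 + (-6)**2)*(269 - 433) = (-194 + 36)*(-164) = -158*(-164) = 25912)
T*6 = 25912*6 = 155472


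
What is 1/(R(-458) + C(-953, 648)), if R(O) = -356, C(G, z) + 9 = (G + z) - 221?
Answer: -1/891 ≈ -0.0011223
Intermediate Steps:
C(G, z) = -230 + G + z (C(G, z) = -9 + ((G + z) - 221) = -9 + (-221 + G + z) = -230 + G + z)
1/(R(-458) + C(-953, 648)) = 1/(-356 + (-230 - 953 + 648)) = 1/(-356 - 535) = 1/(-891) = -1/891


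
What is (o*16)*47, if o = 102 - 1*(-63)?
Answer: 124080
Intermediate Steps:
o = 165 (o = 102 + 63 = 165)
(o*16)*47 = (165*16)*47 = 2640*47 = 124080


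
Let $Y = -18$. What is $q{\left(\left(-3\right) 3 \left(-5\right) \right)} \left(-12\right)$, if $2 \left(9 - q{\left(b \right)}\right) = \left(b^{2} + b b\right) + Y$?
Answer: $24084$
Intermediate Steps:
$q{\left(b \right)} = 18 - b^{2}$ ($q{\left(b \right)} = 9 - \frac{\left(b^{2} + b b\right) - 18}{2} = 9 - \frac{\left(b^{2} + b^{2}\right) - 18}{2} = 9 - \frac{2 b^{2} - 18}{2} = 9 - \frac{-18 + 2 b^{2}}{2} = 9 - \left(-9 + b^{2}\right) = 18 - b^{2}$)
$q{\left(\left(-3\right) 3 \left(-5\right) \right)} \left(-12\right) = \left(18 - \left(\left(-3\right) 3 \left(-5\right)\right)^{2}\right) \left(-12\right) = \left(18 - \left(\left(-9\right) \left(-5\right)\right)^{2}\right) \left(-12\right) = \left(18 - 45^{2}\right) \left(-12\right) = \left(18 - 2025\right) \left(-12\right) = \left(-2007\right) \left(-12\right) = 24084$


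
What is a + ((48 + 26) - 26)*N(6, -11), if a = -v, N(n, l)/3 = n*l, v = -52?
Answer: -9452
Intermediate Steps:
N(n, l) = 3*l*n (N(n, l) = 3*(n*l) = 3*(l*n) = 3*l*n)
a = 52 (a = -1*(-52) = 52)
a + ((48 + 26) - 26)*N(6, -11) = 52 + ((48 + 26) - 26)*(3*(-11)*6) = 52 + (74 - 26)*(-198) = 52 + 48*(-198) = 52 - 9504 = -9452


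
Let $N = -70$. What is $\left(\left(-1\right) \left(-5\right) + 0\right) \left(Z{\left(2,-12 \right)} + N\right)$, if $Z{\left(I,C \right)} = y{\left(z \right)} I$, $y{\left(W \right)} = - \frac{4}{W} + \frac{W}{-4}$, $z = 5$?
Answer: $- \frac{741}{2} \approx -370.5$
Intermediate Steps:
$y{\left(W \right)} = - \frac{4}{W} - \frac{W}{4}$ ($y{\left(W \right)} = - \frac{4}{W} + W \left(- \frac{1}{4}\right) = - \frac{4}{W} - \frac{W}{4}$)
$Z{\left(I,C \right)} = - \frac{41 I}{20}$ ($Z{\left(I,C \right)} = \left(- \frac{4}{5} - \frac{5}{4}\right) I = - \frac{41 I}{20}$)
$\left(\left(-1\right) \left(-5\right) + 0\right) \left(Z{\left(2,-12 \right)} + N\right) = \left(\left(-1\right) \left(-5\right) + 0\right) \left(\left(- \frac{41}{20}\right) 2 - 70\right) = \left(5 + 0\right) \left(- \frac{41}{10} - 70\right) = 5 \left(- \frac{741}{10}\right) = - \frac{741}{2}$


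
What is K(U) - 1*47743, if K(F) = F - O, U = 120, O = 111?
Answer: -47734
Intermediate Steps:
K(F) = -111 + F (K(F) = F - 1*111 = F - 111 = -111 + F)
K(U) - 1*47743 = (-111 + 120) - 1*47743 = 9 - 47743 = -47734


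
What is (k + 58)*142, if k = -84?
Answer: -3692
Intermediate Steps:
(k + 58)*142 = (-84 + 58)*142 = -26*142 = -3692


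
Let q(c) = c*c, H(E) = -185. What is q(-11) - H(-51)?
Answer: 306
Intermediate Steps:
q(c) = c²
q(-11) - H(-51) = (-11)² - 1*(-185) = 121 + 185 = 306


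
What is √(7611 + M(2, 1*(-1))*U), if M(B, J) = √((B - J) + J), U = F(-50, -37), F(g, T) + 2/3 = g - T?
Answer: √(68499 - 123*√2)/3 ≈ 87.130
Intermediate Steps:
F(g, T) = -⅔ + g - T (F(g, T) = -⅔ + (g - T) = -⅔ + g - T)
U = -41/3 (U = -⅔ - 50 - 1*(-37) = -⅔ - 50 + 37 = -41/3 ≈ -13.667)
M(B, J) = √B
√(7611 + M(2, 1*(-1))*U) = √(7611 + √2*(-41/3)) = √(7611 - 41*√2/3)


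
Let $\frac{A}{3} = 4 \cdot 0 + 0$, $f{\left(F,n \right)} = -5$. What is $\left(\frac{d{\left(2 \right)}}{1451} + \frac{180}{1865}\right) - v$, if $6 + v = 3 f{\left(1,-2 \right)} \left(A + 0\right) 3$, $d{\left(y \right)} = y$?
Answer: $\frac{3300320}{541223} \approx 6.0979$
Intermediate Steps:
$A = 0$ ($A = 3 \left(4 \cdot 0 + 0\right) = 3 \left(0 + 0\right) = 3 \cdot 0 = 0$)
$v = -6$ ($v = -6 + 3 \left(-5\right) \left(0 + 0\right) 3 = -6 - 15 \cdot 0 \cdot 3 = -6 - 0 = -6 + 0 = -6$)
$\left(\frac{d{\left(2 \right)}}{1451} + \frac{180}{1865}\right) - v = \left(\frac{2}{1451} + \frac{180}{1865}\right) - -6 = \left(2 \cdot \frac{1}{1451} + 180 \cdot \frac{1}{1865}\right) + 6 = \left(\frac{2}{1451} + \frac{36}{373}\right) + 6 = \frac{52982}{541223} + 6 = \frac{3300320}{541223}$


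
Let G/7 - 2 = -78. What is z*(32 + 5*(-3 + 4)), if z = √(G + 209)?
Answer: 37*I*√323 ≈ 664.97*I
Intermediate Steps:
G = -532 (G = 14 + 7*(-78) = 14 - 546 = -532)
z = I*√323 (z = √(-532 + 209) = √(-323) = I*√323 ≈ 17.972*I)
z*(32 + 5*(-3 + 4)) = (I*√323)*(32 + 5*(-3 + 4)) = (I*√323)*(32 + 5*1) = (I*√323)*(32 + 5) = (I*√323)*37 = 37*I*√323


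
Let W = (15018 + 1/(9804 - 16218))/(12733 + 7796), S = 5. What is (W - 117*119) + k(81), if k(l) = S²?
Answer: -1829895111937/131673006 ≈ -13897.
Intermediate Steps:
k(l) = 25 (k(l) = 5² = 25)
W = 96325451/131673006 (W = (15018 + 1/(-6414))/20529 = (15018 - 1/6414)*(1/20529) = (96325451/6414)*(1/20529) = 96325451/131673006 ≈ 0.73155)
(W - 117*119) + k(81) = (96325451/131673006 - 117*119) + 25 = (96325451/131673006 - 13923) + 25 = -1833186937087/131673006 + 25 = -1829895111937/131673006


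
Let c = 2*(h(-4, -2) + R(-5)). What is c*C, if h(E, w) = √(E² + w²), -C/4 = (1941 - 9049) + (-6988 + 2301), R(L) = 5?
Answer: 471800 + 188720*√5 ≈ 8.9379e+5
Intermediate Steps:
C = 47180 (C = -4*((1941 - 9049) + (-6988 + 2301)) = -4*(-7108 - 4687) = -4*(-11795) = 47180)
c = 10 + 4*√5 (c = 2*(√((-4)² + (-2)²) + 5) = 2*(√(16 + 4) + 5) = 2*(√20 + 5) = 2*(2*√5 + 5) = 2*(5 + 2*√5) = 10 + 4*√5 ≈ 18.944)
c*C = (10 + 4*√5)*47180 = 471800 + 188720*√5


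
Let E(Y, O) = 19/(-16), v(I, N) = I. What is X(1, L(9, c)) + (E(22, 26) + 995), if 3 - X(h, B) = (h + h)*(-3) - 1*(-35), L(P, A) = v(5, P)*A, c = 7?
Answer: 15485/16 ≈ 967.81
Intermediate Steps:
E(Y, O) = -19/16 (E(Y, O) = 19*(-1/16) = -19/16)
L(P, A) = 5*A
X(h, B) = -32 + 6*h (X(h, B) = 3 - ((h + h)*(-3) - 1*(-35)) = 3 - ((2*h)*(-3) + 35) = 3 - (-6*h + 35) = 3 - (35 - 6*h) = 3 + (-35 + 6*h) = -32 + 6*h)
X(1, L(9, c)) + (E(22, 26) + 995) = (-32 + 6*1) + (-19/16 + 995) = (-32 + 6) + 15901/16 = -26 + 15901/16 = 15485/16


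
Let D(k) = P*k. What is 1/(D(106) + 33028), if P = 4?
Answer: 1/33452 ≈ 2.9894e-5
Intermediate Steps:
D(k) = 4*k
1/(D(106) + 33028) = 1/(4*106 + 33028) = 1/(424 + 33028) = 1/33452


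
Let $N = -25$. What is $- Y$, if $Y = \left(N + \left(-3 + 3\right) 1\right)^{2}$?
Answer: $-625$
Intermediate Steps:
$Y = 625$ ($Y = \left(-25 + \left(-3 + 3\right) 1\right)^{2} = \left(-25 + 0 \cdot 1\right)^{2} = \left(-25 + 0\right)^{2} = \left(-25\right)^{2} = 625$)
$- Y = \left(-1\right) 625 = -625$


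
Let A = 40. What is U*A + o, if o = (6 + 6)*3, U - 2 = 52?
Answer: 2196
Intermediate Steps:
U = 54 (U = 2 + 52 = 54)
o = 36 (o = 12*3 = 36)
U*A + o = 54*40 + 36 = 2160 + 36 = 2196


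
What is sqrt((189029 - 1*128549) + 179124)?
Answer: 2*sqrt(59901) ≈ 489.49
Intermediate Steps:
sqrt((189029 - 1*128549) + 179124) = sqrt((189029 - 128549) + 179124) = sqrt(60480 + 179124) = sqrt(239604) = 2*sqrt(59901)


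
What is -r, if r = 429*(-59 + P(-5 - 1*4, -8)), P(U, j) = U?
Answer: 29172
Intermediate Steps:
r = -29172 (r = 429*(-59 + (-5 - 1*4)) = 429*(-59 + (-5 - 4)) = 429*(-59 - 9) = 429*(-68) = -29172)
-r = -1*(-29172) = 29172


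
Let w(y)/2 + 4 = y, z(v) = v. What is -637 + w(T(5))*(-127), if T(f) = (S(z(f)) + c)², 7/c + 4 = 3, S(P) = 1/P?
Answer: -284149/25 ≈ -11366.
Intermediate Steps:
c = -7 (c = 7/(-4 + 3) = 7/(-1) = 7*(-1) = -7)
T(f) = (-7 + 1/f)² (T(f) = (1/f - 7)² = (-7 + 1/f)²)
w(y) = -8 + 2*y
-637 + w(T(5))*(-127) = -637 + (-8 + 2*((-1 + 7*5)²/5²))*(-127) = -637 + (-8 + 2*((-1 + 35)²/25))*(-127) = -637 + (-8 + 2*((1/25)*34²))*(-127) = -637 + (-8 + 2*((1/25)*1156))*(-127) = -637 + (-8 + 2*(1156/25))*(-127) = -637 + (-8 + 2312/25)*(-127) = -637 + (2112/25)*(-127) = -637 - 268224/25 = -284149/25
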